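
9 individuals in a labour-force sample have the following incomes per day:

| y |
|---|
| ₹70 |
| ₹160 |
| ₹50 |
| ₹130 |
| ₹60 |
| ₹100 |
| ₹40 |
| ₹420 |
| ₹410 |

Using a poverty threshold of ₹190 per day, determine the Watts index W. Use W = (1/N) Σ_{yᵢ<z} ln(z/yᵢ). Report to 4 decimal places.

Poor units: ₹40, ₹50, ₹60, ₹70, ₹100, ₹130, ₹160 (q = 7 of N = 9).
Log gaps: ln(190/40) = 1.5581; ln(190/50) = 1.3350; ln(190/60) = 1.1527; ln(190/70) = 0.9985; ln(190/100) = 0.6419; ln(190/130) = 0.3795; ln(190/160) = 0.1719.
W = 6.237548 / 9 = 0.6931.

0.6931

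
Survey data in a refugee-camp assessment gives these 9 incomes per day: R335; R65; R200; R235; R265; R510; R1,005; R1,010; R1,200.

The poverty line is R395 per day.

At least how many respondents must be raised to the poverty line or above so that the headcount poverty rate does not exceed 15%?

4

5 of the 9 respondents are poor, so H = 5/9 = 0.556.
A headcount ratio of at most 15% allows at most ⌊0.15 × 9⌋ = 1 poor respondents.
So at least 5 − 1 = 4 must be lifted.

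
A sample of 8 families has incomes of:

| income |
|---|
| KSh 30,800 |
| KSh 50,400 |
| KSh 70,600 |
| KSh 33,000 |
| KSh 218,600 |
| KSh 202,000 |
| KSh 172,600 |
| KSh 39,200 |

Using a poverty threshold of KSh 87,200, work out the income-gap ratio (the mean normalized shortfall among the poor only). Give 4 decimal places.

0.4862

Below the line: KSh 30,800, KSh 33,000, KSh 39,200, KSh 50,400, KSh 70,600 (q = 5 of N = 8).
Shortfall ratios (z−y)/z: 0.6468, 0.6216, 0.5505, 0.4220, 0.1904; sum = 2.431193.
The income-gap ratio divides by q (the poor only): 2.431193 / 5 = 0.4862.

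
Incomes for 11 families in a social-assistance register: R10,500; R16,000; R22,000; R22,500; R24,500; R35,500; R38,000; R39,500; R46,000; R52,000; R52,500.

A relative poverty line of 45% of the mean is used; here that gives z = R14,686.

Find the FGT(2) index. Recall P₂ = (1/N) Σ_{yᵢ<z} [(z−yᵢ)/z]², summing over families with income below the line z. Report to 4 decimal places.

Poor units: R10,500 (q = 1 of N = 11).
Normalized shortfalls: (14686−10500)/14686 = 0.2850.
Squared: 0.0812.
Sum = 0.081244; P₂ = 0.081244 / 11 = 0.0074.

0.0074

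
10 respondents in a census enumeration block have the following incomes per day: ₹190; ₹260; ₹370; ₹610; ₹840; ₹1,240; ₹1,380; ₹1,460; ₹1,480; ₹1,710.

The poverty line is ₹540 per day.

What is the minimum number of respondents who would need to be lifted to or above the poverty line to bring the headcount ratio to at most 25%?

1

Currently q = 3 of N = 10 are below the line (H = 0.300).
A headcount ratio of at most 25% allows at most ⌊0.25 × 10⌋ = 2 poor respondents.
So at least 3 − 2 = 1 must be lifted.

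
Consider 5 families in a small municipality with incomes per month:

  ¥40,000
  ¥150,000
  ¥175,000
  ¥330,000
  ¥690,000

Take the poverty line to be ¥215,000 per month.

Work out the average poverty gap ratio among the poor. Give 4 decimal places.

Incomes under z: ¥40,000, ¥150,000, ¥175,000 (q = 3 of N = 5).
Shortfall ratios (z−y)/z: 0.8140, 0.3023, 0.1860; sum = 1.302326.
I averages over the q = 3 poor units only: 1.302326 / 3 = 0.4341.

0.4341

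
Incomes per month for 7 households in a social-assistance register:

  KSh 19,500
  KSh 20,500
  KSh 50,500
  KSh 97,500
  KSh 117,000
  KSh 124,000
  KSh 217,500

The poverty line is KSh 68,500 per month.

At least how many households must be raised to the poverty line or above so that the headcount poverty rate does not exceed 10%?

Currently q = 3 of N = 7 are below the line (H = 0.429).
A headcount ratio of at most 10% allows at most ⌊0.10 × 7⌋ = 0 poor households.
So at least 3 − 0 = 3 must be lifted.

3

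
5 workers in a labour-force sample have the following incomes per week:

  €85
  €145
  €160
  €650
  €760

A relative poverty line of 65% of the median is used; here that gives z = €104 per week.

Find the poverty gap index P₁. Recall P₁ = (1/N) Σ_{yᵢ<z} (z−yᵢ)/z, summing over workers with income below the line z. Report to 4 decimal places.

Below z: €85 (q = 1 of N = 5).
Shortfall ratios: (104−85)/104 = 0.1827.
Sum of shortfalls = 0.182692; P₁ averages over all N: 0.182692 / 5 = 0.0365.

0.0365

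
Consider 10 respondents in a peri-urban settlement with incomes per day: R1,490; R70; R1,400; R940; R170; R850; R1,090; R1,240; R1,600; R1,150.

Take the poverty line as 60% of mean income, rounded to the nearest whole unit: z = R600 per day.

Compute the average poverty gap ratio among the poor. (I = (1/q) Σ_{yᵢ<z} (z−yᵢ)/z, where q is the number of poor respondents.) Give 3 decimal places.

0.800

Incomes under z: R70, R170 (q = 2 of N = 10).
Shortfall ratios (z−y)/z: 0.8833, 0.7167; sum = 1.600000.
I averages over the q = 2 poor units only: 1.600000 / 2 = 0.800.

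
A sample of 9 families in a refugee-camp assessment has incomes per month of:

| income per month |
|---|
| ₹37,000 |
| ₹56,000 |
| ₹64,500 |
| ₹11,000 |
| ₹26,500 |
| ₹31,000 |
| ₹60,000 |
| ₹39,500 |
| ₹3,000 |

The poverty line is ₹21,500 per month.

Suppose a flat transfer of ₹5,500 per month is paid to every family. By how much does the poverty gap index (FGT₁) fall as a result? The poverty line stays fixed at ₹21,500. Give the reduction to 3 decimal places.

0.057

Before: below the line — ₹3,000, ₹11,000; poverty gap index (FGT₁) = 0.14987.
After the ₹5,500 transfer: below the line — ₹8,500, ₹16,500; poverty gap index (FGT₁) = 0.09302.
Reduction = 0.14987 − 0.09302 = 0.057.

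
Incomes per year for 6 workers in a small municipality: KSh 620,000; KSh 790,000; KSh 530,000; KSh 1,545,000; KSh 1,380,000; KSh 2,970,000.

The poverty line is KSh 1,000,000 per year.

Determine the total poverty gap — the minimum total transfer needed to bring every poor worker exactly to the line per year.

Below z: KSh 530,000, KSh 620,000, KSh 790,000 (q = 3 of N = 6).
Individual gaps: 1000000−530000 = 470000; 1000000−620000 = 380000; 1000000−790000 = 210000.
Aggregate gap = KSh 1,060,000.

KSh 1,060,000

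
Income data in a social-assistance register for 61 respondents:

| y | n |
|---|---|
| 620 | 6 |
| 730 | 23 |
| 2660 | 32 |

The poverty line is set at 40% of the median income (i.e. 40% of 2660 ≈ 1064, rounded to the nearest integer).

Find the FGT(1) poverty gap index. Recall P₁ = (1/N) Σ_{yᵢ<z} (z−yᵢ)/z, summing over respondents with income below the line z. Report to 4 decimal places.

0.1594

Poor units: 6×620, 23×730 (q = 29 of N = 61).
Relative gaps: (1064−620)/1064 = 0.4173 (×6); (1064−730)/1064 = 0.3139 (×23).
Sum of shortfalls = 9.723684; P₁ averages over all N: 9.723684 / 61 = 0.1594.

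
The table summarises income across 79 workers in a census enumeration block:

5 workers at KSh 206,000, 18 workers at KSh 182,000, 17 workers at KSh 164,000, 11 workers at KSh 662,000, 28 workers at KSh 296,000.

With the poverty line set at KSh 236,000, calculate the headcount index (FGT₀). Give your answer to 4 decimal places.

40 of the 79 workers have income below KSh 236,000.
H = 40/79 = 0.5063.

0.5063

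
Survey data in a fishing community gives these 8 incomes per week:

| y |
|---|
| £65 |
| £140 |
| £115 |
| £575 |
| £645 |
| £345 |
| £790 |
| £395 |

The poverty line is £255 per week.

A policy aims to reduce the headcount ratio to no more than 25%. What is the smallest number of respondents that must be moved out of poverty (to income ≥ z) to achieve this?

1

Currently q = 3 of N = 8 are below the line (H = 0.375).
A headcount ratio of at most 25% allows at most ⌊0.25 × 8⌋ = 2 poor respondents.
So at least 3 − 2 = 1 must be lifted.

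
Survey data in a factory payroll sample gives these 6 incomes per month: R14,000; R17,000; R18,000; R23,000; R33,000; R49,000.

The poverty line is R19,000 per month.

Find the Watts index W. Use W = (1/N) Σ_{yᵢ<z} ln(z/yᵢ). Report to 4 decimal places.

0.0784

Poor units: R14,000, R17,000, R18,000 (q = 3 of N = 6).
Log gaps: ln(19000/14000) = 0.3054; ln(19000/17000) = 0.1112; ln(19000/18000) = 0.0541.
W = 0.470675 / 6 = 0.0784.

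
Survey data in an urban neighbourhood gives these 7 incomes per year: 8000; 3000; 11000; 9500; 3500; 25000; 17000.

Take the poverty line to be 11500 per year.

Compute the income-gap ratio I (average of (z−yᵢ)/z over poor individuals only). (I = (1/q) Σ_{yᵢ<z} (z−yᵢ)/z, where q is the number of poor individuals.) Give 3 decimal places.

0.391

Poor units: 3000, 3500, 8000, 9500, 11000 (q = 5 of N = 7).
Relative gaps: 0.7391, 0.6957, 0.3043, 0.1739, 0.0435; sum = 1.956522.
I averages over the q = 5 poor units only: 1.956522 / 5 = 0.391.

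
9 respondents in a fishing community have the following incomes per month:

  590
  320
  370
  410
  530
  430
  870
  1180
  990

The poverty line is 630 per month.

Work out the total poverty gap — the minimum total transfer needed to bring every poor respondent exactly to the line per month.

Below the line: 320, 370, 410, 430, 530, 590 (q = 6 of N = 9).
Individual gaps: 630−320 = 310; 630−370 = 260; 630−410 = 220; 630−430 = 200; 630−530 = 100; 630−590 = 40.
Aggregate gap = 1130.

1130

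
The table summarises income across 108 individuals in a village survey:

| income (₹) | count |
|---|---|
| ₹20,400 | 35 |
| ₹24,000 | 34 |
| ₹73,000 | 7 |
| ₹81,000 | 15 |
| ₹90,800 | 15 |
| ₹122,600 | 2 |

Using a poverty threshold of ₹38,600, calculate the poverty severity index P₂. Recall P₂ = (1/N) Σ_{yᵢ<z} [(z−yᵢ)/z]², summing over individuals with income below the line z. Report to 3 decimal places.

Below the line: 35×₹20,400, 34×₹24,000 (q = 69 of N = 108).
Normalized shortfalls: (38600−20400)/38600 = 0.4715 (×35); (38600−24000)/38600 = 0.3782 (×34).
Squared: 0.2223 (×35); 0.1431 (×34).
Sum = 12.645199; P₂ = 12.645199 / 108 = 0.117.

0.117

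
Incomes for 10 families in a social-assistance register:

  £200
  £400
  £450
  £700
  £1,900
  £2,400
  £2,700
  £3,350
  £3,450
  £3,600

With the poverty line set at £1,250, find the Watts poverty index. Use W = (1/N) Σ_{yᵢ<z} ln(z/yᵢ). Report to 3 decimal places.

0.457

Incomes under z: £200, £400, £450, £700 (q = 4 of N = 10).
Log gaps: ln(1250/200) = 1.8326; ln(1250/400) = 1.1394; ln(1250/450) = 1.0217; ln(1250/700) = 0.5798.
W = 4.573485 / 10 = 0.457.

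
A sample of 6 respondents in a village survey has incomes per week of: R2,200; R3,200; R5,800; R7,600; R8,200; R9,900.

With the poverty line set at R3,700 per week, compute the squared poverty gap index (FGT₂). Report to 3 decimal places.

0.030

Poor units: R2,200, R3,200 (q = 2 of N = 6).
Gap ratios (z−y)/z: (3700−2200)/3700 = 0.4054; (3700−3200)/3700 = 0.1351.
Squared: 0.1644; 0.0183.
Sum = 0.182615; P₂ = 0.182615 / 6 = 0.030.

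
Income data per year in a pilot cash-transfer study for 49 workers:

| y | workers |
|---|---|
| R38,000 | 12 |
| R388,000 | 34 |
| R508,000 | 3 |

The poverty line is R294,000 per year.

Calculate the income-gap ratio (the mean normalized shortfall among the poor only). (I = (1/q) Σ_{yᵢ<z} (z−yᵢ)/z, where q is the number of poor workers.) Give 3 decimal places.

Incomes under z: 12×R38,000 (q = 12 of N = 49).
Shortfall ratios (z−y)/z: 0.8707 (×12); sum = 10.448980.
The income-gap ratio divides by q (the poor only): 10.448980 / 12 = 0.871.

0.871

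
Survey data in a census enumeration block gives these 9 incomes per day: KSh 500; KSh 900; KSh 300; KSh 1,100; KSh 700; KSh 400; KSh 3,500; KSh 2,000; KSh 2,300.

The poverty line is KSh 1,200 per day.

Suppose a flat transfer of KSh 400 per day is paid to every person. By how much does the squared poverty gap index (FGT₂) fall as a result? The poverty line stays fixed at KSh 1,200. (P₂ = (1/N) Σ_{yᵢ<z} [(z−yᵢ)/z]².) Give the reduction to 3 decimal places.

Before: below the line — KSh 300, KSh 400, KSh 500, KSh 700, KSh 900, KSh 1,100; squared poverty gap index (FGT₂) = 0.17670.
After the KSh 400 transfer: below the line — KSh 700, KSh 800, KSh 900, KSh 1,100; squared poverty gap index (FGT₂) = 0.03935.
Reduction = 0.17670 − 0.03935 = 0.137.

0.137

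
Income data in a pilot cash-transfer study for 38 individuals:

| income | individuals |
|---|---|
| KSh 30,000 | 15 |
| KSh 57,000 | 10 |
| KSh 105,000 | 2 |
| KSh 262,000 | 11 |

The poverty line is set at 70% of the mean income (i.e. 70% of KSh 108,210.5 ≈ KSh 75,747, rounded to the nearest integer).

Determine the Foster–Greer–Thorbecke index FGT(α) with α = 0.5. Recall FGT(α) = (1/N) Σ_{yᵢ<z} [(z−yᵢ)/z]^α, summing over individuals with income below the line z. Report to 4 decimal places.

Poor units: 15×KSh 30,000, 10×KSh 57,000 (q = 25 of N = 38).
Normalized shortfalls: (75747−30000)/75747 = 0.6039 (×15); (75747−57000)/75747 = 0.2475 (×10).
Raised to α = 0.5: 0.77714 (×15); 0.49749 (×10).
Sum = 16.631968; FGT(0.5) = 16.631968 / 38 = 0.4377.

0.4377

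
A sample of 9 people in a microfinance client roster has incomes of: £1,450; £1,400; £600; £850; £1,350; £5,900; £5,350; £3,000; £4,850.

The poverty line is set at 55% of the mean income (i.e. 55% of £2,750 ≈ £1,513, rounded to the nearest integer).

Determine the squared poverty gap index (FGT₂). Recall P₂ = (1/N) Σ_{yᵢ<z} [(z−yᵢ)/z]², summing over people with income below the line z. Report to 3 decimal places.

0.064

Below the line: £600, £850, £1,350, £1,400, £1,450 (q = 5 of N = 9).
Relative gaps: (1513−600)/1513 = 0.6034; (1513−850)/1513 = 0.4382; (1513−1350)/1513 = 0.1077; (1513−1400)/1513 = 0.0747; (1513−1450)/1513 = 0.0416.
Squared: 0.3641; 0.1920; 0.0116; 0.0056; 0.0017.
Sum = 0.575075; P₂ = 0.575075 / 9 = 0.064.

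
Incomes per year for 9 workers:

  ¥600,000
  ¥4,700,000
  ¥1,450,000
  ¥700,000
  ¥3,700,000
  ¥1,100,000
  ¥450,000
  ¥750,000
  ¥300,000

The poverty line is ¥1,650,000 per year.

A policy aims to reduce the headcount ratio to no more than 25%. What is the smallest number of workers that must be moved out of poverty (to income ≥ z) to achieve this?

5

7 of the 9 workers are poor, so H = 7/9 = 0.778.
A headcount ratio of at most 25% allows at most ⌊0.25 × 9⌋ = 2 poor workers.
So at least 7 − 2 = 5 must be lifted.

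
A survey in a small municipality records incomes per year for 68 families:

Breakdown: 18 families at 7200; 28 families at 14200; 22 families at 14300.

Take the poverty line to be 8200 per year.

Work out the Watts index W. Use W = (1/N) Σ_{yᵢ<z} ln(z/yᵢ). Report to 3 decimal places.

0.034

Incomes under z: 18×7200 (q = 18 of N = 68).
Log gaps: ln(8200/7200) = 0.1301 (×18).
W = 2.340956 / 68 = 0.034.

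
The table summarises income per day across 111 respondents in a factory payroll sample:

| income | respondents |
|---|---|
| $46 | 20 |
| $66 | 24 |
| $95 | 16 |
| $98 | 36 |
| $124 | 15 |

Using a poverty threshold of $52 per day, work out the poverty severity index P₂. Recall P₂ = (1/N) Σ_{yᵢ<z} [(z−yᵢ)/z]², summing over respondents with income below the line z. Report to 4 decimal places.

Incomes under z: 20×$46 (q = 20 of N = 111).
Normalized shortfalls: (52−46)/52 = 0.1154 (×20).
Squared: 0.0133 (×20).
Sum = 0.266272; P₂ = 0.266272 / 111 = 0.0024.

0.0024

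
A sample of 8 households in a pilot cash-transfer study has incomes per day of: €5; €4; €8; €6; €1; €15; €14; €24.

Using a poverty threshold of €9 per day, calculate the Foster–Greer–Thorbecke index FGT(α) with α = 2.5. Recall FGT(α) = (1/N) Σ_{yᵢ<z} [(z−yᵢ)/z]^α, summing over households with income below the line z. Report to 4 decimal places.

0.1469

Poor units: €1, €4, €5, €6, €8 (q = 5 of N = 8).
Shortfall ratios: (9−1)/9 = 0.8889; (9−4)/9 = 0.5556; (9−5)/9 = 0.4444; (9−6)/9 = 0.3333; (9−8)/9 = 0.1111.
Raised to α = 2.5: 0.74494; 0.23005; 0.13169; 0.06415; 0.00412.
Sum = 1.174936; FGT(2.5) = 1.174936 / 8 = 0.1469.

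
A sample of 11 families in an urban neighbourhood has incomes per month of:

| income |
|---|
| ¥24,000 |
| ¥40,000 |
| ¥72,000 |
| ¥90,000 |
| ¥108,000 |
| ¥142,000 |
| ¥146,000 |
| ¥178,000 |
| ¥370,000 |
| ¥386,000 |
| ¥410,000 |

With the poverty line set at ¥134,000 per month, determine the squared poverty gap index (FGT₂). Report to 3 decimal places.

0.139

Below z: ¥24,000, ¥40,000, ¥72,000, ¥90,000, ¥108,000 (q = 5 of N = 11).
Gap ratios (z−y)/z: (134000−24000)/134000 = 0.8209; (134000−40000)/134000 = 0.7015; (134000−72000)/134000 = 0.4627; (134000−90000)/134000 = 0.3284; (134000−108000)/134000 = 0.1940.
Squared: 0.6739; 0.4921; 0.2141; 0.1078; 0.0376.
Sum = 1.525507; P₂ = 1.525507 / 11 = 0.139.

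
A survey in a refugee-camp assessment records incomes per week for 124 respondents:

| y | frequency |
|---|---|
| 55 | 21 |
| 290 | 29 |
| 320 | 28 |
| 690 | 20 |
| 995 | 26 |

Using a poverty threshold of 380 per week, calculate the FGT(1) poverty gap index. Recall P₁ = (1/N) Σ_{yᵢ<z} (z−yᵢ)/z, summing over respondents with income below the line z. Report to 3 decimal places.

Incomes under z: 21×55, 29×290, 28×320 (q = 78 of N = 124).
Gap ratios (z−y)/z: (380−55)/380 = 0.8553 (×21); (380−290)/380 = 0.2368 (×29); (380−320)/380 = 0.1579 (×28).
Sum of shortfalls = 29.250000; P₁ averages over all N: 29.250000 / 124 = 0.236.

0.236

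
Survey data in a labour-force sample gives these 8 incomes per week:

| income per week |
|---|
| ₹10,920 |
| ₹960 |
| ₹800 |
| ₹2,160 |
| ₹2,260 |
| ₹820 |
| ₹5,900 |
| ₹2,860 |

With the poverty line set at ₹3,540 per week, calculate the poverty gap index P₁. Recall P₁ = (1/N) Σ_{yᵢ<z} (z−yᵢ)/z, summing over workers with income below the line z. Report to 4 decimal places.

Poor units: ₹800, ₹820, ₹960, ₹2,160, ₹2,260, ₹2,860 (q = 6 of N = 8).
Normalized shortfalls: (3540−800)/3540 = 0.7740; (3540−820)/3540 = 0.7684; (3540−960)/3540 = 0.7288; (3540−2160)/3540 = 0.3898; (3540−2260)/3540 = 0.3616; (3540−2860)/3540 = 0.1921.
Σ = 3.214689. Dividing by the full population N = 8 gives P₁ = 0.4018.

0.4018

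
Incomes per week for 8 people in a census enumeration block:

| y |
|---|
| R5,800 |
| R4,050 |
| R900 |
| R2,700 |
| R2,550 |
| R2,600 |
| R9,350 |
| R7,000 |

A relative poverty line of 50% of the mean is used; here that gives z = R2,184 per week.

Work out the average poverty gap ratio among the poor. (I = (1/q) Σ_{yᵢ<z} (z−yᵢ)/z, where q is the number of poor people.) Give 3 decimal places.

0.588

Below z: R900 (q = 1 of N = 8).
Relative gaps: 0.5879; sum = 0.587912.
The income-gap ratio divides by q (the poor only): 0.587912 / 1 = 0.588.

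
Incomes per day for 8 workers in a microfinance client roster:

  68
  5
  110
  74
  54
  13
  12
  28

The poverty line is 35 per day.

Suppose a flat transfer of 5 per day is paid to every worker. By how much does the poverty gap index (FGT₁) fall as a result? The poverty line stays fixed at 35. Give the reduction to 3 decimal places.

0.071

Before: below the line — 5, 12, 13, 28; poverty gap index (FGT₁) = 0.29286.
After the 5 transfer: below the line — 10, 17, 18, 33; poverty gap index (FGT₁) = 0.22143.
Reduction = 0.29286 − 0.22143 = 0.071.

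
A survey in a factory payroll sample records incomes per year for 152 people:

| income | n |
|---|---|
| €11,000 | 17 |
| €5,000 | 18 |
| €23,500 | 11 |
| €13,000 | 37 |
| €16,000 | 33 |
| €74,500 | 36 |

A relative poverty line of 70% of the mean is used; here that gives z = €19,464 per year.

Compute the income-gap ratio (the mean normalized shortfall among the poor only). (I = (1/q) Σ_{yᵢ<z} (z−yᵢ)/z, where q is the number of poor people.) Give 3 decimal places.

Incomes under z: 18×€5,000, 17×€11,000, 37×€13,000, 33×€16,000 (q = 105 of N = 152).
Relative gaps: 0.7431 (×18), 0.4349 (×17), 0.3321 (×37), 0.1780 (×33); sum = 38.929305.
The income-gap ratio divides by q (the poor only): 38.929305 / 105 = 0.371.

0.371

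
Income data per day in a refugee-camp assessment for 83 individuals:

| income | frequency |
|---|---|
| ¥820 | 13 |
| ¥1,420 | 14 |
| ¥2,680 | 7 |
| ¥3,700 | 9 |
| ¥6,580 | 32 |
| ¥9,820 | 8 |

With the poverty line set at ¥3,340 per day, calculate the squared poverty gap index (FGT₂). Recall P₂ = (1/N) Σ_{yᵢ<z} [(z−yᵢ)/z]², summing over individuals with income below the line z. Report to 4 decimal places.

0.1482

Below the line: 13×¥820, 14×¥1,420, 7×¥2,680 (q = 34 of N = 83).
Gap ratios (z−y)/z: (3340−820)/3340 = 0.7545 (×13); (3340−1420)/3340 = 0.5749 (×14); (3340−2680)/3340 = 0.1976 (×7).
Squared: 0.5693 (×13); 0.3305 (×14); 0.0390 (×7).
Sum = 12.300011; P₂ = 12.300011 / 83 = 0.1482.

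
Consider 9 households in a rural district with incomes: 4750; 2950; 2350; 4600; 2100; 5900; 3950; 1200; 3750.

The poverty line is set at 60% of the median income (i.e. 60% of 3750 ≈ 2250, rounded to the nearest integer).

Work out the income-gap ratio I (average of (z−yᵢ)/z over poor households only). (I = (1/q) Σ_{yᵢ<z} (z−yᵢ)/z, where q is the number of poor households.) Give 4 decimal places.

0.2667

Below z: 1200, 2100 (q = 2 of N = 9).
Relative gaps: 0.4667, 0.0667; sum = 0.533333.
The income-gap ratio divides by q (the poor only): 0.533333 / 2 = 0.2667.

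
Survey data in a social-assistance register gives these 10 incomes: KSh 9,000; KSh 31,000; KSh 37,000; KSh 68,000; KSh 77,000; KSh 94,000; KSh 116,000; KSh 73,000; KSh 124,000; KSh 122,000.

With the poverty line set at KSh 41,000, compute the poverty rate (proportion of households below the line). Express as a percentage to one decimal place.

30.0%

3 of the 10 households have income below KSh 41,000.
H = 3/10 = 30.0%.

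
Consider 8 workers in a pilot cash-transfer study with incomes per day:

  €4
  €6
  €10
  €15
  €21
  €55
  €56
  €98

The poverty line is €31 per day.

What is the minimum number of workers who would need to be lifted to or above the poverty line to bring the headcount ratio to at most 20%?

Currently q = 5 of N = 8 are below the line (H = 0.625).
A headcount ratio of at most 20% allows at most ⌊0.20 × 8⌋ = 1 poor workers.
So at least 5 − 1 = 4 must be lifted.

4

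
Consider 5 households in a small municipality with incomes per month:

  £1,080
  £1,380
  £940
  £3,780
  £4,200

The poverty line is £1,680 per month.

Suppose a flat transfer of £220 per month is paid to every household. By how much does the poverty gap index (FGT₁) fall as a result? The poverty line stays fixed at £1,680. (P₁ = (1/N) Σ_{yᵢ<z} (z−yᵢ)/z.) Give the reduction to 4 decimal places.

0.0786

Before: below the line — £940, £1,080, £1,380; poverty gap index (FGT₁) = 0.195238.
After the £220 transfer: below the line — £1,160, £1,300, £1,600; poverty gap index (FGT₁) = 0.116667.
Reduction = 0.195238 − 0.116667 = 0.0786.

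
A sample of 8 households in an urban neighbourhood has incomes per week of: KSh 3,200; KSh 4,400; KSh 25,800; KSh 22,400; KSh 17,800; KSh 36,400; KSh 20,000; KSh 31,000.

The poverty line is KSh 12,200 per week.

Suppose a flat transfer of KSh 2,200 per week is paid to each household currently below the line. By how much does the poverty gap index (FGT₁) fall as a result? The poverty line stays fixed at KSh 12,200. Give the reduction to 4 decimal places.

0.0451

Before: below the line — KSh 3,200, KSh 4,400; poverty gap index (FGT₁) = 0.172131.
After the KSh 2,200 transfer: below the line — KSh 5,400, KSh 6,600; poverty gap index (FGT₁) = 0.127049.
Reduction = 0.172131 − 0.127049 = 0.0451.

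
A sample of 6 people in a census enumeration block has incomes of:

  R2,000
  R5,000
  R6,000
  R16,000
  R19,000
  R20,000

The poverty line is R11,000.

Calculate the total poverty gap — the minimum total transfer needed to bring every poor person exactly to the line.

R20,000

Below the line: R2,000, R5,000, R6,000 (q = 3 of N = 6).
Individual gaps: 11000−2000 = 9000; 11000−5000 = 6000; 11000−6000 = 5000.
Aggregate gap = R20,000.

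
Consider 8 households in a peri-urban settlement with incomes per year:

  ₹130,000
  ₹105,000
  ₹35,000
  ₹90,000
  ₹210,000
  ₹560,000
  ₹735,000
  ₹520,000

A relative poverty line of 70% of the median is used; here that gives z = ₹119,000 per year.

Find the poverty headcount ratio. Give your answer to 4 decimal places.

0.3750

3 of the 8 households have income below ₹119,000.
H = 3/8 = 0.3750.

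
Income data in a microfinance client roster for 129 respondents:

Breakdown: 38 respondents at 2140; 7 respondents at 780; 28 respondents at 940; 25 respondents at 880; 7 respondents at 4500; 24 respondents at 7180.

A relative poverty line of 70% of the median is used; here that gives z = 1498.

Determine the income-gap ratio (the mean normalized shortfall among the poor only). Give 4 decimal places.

Incomes under z: 7×780, 25×880, 28×940 (q = 60 of N = 129).
Shortfall ratios (z−y)/z: 0.4793 (×7), 0.4126 (×25), 0.3725 (×28); sum = 24.098798.
The income-gap ratio divides by q (the poor only): 24.098798 / 60 = 0.4016.

0.4016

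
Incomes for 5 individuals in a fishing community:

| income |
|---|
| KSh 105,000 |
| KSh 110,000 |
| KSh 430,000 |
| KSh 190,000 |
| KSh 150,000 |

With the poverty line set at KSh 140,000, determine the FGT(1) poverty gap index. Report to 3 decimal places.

0.093

Poor units: KSh 105,000, KSh 110,000 (q = 2 of N = 5).
Normalized shortfalls: (140000−105000)/140000 = 0.2500; (140000−110000)/140000 = 0.2143.
Sum of shortfalls = 0.464286; P₁ averages over all N: 0.464286 / 5 = 0.093.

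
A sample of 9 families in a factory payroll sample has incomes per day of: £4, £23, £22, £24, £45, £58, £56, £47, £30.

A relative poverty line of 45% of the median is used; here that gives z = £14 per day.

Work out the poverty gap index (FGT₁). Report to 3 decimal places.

0.079

Incomes under z: £4 (q = 1 of N = 9).
Shortfall ratios: (14−4)/14 = 0.7143.
Sum of shortfalls = 0.714286; P₁ averages over all N: 0.714286 / 9 = 0.079.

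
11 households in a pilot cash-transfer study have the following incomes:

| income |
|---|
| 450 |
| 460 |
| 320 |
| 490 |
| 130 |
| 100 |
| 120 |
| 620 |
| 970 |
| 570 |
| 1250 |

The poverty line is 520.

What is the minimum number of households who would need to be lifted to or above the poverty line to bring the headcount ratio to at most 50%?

2

7 of the 11 households are poor, so H = 7/11 = 0.636.
A headcount ratio of at most 50% allows at most ⌊0.50 × 11⌋ = 5 poor households.
So at least 7 − 5 = 2 must be lifted.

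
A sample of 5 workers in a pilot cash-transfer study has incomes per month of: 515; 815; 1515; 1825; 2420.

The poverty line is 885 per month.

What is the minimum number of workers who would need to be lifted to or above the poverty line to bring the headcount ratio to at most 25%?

2 of the 5 workers are poor, so H = 2/5 = 0.400.
A headcount ratio of at most 25% allows at most ⌊0.25 × 5⌋ = 1 poor workers.
So at least 2 − 1 = 1 must be lifted.

1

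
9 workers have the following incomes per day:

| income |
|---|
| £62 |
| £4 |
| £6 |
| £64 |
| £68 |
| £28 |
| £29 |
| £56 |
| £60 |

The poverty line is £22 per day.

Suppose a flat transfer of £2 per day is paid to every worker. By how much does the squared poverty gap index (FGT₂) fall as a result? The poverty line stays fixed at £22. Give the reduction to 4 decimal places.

0.0294

Before: below the line — £4, £6; squared poverty gap index (FGT₂) = 0.133150.
After the £2 transfer: below the line — £6, £8; squared poverty gap index (FGT₂) = 0.103765.
Reduction = 0.133150 − 0.103765 = 0.0294.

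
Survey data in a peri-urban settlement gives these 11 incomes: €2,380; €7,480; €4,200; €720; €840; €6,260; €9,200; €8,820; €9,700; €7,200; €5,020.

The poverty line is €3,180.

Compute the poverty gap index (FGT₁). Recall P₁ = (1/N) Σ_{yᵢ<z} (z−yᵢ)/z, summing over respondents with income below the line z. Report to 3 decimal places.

0.160

Poor units: €720, €840, €2,380 (q = 3 of N = 11).
Shortfall ratios: (3180−720)/3180 = 0.7736; (3180−840)/3180 = 0.7358; (3180−2380)/3180 = 0.2516.
Sum of shortfalls = 1.761006; P₁ averages over all N: 1.761006 / 11 = 0.160.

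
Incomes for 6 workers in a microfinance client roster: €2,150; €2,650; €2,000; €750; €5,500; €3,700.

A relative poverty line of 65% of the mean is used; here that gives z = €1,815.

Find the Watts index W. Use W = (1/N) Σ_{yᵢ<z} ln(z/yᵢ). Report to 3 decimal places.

0.147

Below z: €750 (q = 1 of N = 6).
Log shortfalls: ln(1815/750) = 0.8838.
W = 0.883768 / 6 = 0.147.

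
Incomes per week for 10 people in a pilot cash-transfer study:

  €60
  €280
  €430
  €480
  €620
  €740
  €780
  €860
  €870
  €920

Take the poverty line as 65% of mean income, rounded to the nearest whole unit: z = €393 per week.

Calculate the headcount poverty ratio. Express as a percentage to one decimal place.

2 of the 10 people have income below €393.
H = 2/10 = 20.0%.

20.0%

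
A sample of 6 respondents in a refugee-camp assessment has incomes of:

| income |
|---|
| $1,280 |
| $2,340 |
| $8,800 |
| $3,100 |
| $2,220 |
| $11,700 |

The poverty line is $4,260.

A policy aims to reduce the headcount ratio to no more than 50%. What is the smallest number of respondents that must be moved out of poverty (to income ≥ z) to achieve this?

4 of the 6 respondents are poor, so H = 4/6 = 0.667.
A headcount ratio of at most 50% allows at most ⌊0.50 × 6⌋ = 3 poor respondents.
So at least 4 − 3 = 1 must be lifted.

1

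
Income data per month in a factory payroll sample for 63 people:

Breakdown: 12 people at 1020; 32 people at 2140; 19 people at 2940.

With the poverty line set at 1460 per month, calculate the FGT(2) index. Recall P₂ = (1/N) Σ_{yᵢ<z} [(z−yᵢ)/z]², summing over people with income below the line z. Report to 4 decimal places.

0.0173

Below the line: 12×1020 (q = 12 of N = 63).
Relative gaps: (1460−1020)/1460 = 0.3014 (×12).
Squared: 0.0908 (×12).
Sum = 1.089886; P₂ = 1.089886 / 63 = 0.0173.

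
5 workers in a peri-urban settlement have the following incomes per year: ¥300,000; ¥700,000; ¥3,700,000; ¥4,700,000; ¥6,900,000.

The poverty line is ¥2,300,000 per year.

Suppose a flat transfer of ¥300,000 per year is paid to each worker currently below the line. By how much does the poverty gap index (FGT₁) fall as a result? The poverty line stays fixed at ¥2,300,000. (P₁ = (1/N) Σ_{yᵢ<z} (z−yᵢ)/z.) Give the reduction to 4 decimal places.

Before: below the line — ¥300,000, ¥700,000; poverty gap index (FGT₁) = 0.313043.
After the ¥300,000 transfer: below the line — ¥600,000, ¥1,000,000; poverty gap index (FGT₁) = 0.260870.
Reduction = 0.313043 − 0.260870 = 0.0522.

0.0522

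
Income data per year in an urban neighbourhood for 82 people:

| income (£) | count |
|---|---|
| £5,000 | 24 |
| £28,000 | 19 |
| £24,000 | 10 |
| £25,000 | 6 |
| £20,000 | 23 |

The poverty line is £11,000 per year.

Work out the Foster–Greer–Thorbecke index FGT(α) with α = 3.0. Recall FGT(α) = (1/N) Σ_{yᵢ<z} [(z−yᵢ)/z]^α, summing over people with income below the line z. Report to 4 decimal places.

Incomes under z: 24×£5,000 (q = 24 of N = 82).
Shortfall ratios: (11000−5000)/11000 = 0.5455 (×24).
Raised to α = 3.0: 0.16228 (×24).
Sum = 3.894816; FGT(3.0) = 3.894816 / 82 = 0.0475.

0.0475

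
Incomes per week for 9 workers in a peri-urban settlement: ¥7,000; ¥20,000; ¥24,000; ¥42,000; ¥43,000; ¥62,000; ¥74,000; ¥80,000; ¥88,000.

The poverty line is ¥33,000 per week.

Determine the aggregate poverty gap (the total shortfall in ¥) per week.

¥48,000

Incomes under z: ¥7,000, ¥20,000, ¥24,000 (q = 3 of N = 9).
Individual gaps: 33000−7000 = 26000; 33000−20000 = 13000; 33000−24000 = 9000.
Aggregate gap = ¥48,000.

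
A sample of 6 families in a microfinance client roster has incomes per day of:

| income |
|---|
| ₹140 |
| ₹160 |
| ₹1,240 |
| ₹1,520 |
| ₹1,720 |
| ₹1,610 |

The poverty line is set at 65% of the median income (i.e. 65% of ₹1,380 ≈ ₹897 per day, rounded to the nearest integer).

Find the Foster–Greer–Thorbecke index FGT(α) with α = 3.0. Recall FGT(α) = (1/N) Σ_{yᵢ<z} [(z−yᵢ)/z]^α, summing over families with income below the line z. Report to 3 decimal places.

Below the line: ₹140, ₹160 (q = 2 of N = 6).
Gap ratios (z−y)/z: (897−140)/897 = 0.8439; (897−160)/897 = 0.8216.
Raised to α = 3.0: 0.60105; 0.55466.
Sum = 1.155707; FGT(3.0) = 1.155707 / 6 = 0.193.

0.193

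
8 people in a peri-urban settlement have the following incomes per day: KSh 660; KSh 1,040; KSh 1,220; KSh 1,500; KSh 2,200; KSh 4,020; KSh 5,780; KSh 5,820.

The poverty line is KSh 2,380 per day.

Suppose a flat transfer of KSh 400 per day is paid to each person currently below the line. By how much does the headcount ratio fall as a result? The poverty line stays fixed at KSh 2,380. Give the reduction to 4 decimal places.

0.1250

Before: below the line — KSh 660, KSh 1,040, KSh 1,220, KSh 1,500, KSh 2,200; headcount ratio = 0.625000.
After the KSh 400 transfer: below the line — KSh 1,060, KSh 1,440, KSh 1,620, KSh 1,900; headcount ratio = 0.500000.
Reduction = 0.625000 − 0.500000 = 0.1250.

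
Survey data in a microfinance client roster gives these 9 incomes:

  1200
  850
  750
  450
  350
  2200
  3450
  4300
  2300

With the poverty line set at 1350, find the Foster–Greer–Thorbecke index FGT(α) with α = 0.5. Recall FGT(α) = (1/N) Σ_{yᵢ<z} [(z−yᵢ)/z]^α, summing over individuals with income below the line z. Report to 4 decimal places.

Poor units: 350, 450, 750, 850, 1200 (q = 5 of N = 9).
Relative gaps: (1350−350)/1350 = 0.7407; (1350−450)/1350 = 0.6667; (1350−750)/1350 = 0.4444; (1350−850)/1350 = 0.3704; (1350−1200)/1350 = 0.1111.
Raised to α = 0.5: 0.86066; 0.81650; 0.66667; 0.60858; 0.33333.
Sum = 3.285740; FGT(0.5) = 3.285740 / 9 = 0.3651.

0.3651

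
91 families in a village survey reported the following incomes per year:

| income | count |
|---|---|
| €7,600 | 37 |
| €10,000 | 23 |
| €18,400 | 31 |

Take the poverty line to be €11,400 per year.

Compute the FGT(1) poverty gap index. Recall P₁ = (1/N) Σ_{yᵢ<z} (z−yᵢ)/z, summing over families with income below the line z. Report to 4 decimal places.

Below z: 37×€7,600, 23×€10,000 (q = 60 of N = 91).
Shortfall ratios: (11400−7600)/11400 = 0.3333 (×37); (11400−10000)/11400 = 0.1228 (×23).
Sum of shortfalls = 15.157895; P₁ averages over all N: 15.157895 / 91 = 0.1666.

0.1666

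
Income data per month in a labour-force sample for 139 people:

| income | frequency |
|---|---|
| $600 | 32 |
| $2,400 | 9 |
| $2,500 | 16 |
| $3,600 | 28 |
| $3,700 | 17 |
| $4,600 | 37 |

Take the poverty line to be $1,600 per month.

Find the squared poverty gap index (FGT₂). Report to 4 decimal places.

0.0899

Poor units: 32×$600 (q = 32 of N = 139).
Relative gaps: (1600−600)/1600 = 0.6250 (×32).
Squared: 0.3906 (×32).
Sum = 12.500000; P₂ = 12.500000 / 139 = 0.0899.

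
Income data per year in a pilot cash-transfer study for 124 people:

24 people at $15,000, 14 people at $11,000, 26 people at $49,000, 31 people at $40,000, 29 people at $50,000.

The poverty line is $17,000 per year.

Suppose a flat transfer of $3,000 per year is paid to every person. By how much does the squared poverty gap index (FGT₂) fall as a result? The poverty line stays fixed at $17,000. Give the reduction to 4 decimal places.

0.0132

Before: below the line — 14×$11,000, 24×$15,000; squared poverty gap index (FGT₂) = 0.016743.
After the $3,000 transfer: below the line — 14×$14,000; squared poverty gap index (FGT₂) = 0.003516.
Reduction = 0.016743 − 0.003516 = 0.0132.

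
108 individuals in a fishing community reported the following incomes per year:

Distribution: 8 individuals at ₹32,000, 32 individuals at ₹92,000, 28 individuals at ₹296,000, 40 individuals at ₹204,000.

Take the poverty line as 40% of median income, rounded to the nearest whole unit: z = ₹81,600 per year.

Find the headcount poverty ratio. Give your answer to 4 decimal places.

8 of the 108 individuals have income below ₹81,600.
H = 8/108 = 0.0741.

0.0741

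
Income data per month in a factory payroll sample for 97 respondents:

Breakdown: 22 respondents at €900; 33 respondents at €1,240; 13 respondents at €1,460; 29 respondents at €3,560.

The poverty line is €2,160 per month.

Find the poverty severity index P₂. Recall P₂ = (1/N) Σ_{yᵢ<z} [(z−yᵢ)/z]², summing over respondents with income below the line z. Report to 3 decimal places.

Below the line: 22×€900, 33×€1,240, 13×€1,460 (q = 68 of N = 97).
Shortfall ratios: (2160−900)/2160 = 0.5833 (×22); (2160−1240)/2160 = 0.4259 (×33); (2160−1460)/2160 = 0.3241 (×13).
Squared: 0.3403 (×22); 0.1814 (×33); 0.1050 (×13).
Sum = 14.838049; P₂ = 14.838049 / 97 = 0.153.

0.153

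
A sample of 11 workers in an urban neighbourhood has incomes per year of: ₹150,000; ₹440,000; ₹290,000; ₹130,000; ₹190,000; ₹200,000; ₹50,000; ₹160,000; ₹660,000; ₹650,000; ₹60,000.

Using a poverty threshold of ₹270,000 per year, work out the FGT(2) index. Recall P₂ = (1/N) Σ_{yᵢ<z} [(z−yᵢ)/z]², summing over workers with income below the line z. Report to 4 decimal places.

0.1869

Below the line: ₹50,000, ₹60,000, ₹130,000, ₹150,000, ₹160,000, ₹190,000, ₹200,000 (q = 7 of N = 11).
Relative gaps: (270000−50000)/270000 = 0.8148; (270000−60000)/270000 = 0.7778; (270000−130000)/270000 = 0.5185; (270000−150000)/270000 = 0.4444; (270000−160000)/270000 = 0.4074; (270000−190000)/270000 = 0.2963; (270000−200000)/270000 = 0.2593.
Squared: 0.6639; 0.6049; 0.2689; 0.1975; 0.1660; 0.0878; 0.0672.
Sum = 2.056241; P₂ = 2.056241 / 11 = 0.1869.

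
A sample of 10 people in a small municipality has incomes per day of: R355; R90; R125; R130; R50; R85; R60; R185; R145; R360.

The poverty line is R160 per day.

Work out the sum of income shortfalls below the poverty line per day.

R435

Below z: R50, R60, R85, R90, R125, R130, R145 (q = 7 of N = 10).
Individual gaps: 160−50 = 110; 160−60 = 100; 160−85 = 75; 160−90 = 70; 160−125 = 35; 160−130 = 30; 160−145 = 15.
Aggregate gap = R435.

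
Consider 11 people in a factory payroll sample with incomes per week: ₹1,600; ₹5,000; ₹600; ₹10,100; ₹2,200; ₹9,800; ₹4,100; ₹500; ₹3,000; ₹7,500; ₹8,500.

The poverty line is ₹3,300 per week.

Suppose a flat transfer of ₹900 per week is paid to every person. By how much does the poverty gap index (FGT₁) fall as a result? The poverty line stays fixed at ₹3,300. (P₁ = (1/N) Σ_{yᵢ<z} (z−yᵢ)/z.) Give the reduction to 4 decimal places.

0.1074

Before: below the line — ₹500, ₹600, ₹1,600, ₹2,200, ₹3,000; poverty gap index (FGT₁) = 0.236915.
After the ₹900 transfer: below the line — ₹1,400, ₹1,500, ₹2,500, ₹3,100; poverty gap index (FGT₁) = 0.129477.
Reduction = 0.236915 − 0.129477 = 0.1074.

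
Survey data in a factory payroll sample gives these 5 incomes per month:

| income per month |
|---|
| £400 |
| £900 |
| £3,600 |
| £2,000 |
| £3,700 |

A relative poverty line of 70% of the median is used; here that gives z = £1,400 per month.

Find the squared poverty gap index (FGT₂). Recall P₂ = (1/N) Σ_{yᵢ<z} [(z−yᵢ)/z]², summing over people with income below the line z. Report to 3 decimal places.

Incomes under z: £400, £900 (q = 2 of N = 5).
Relative gaps: (1400−400)/1400 = 0.7143; (1400−900)/1400 = 0.3571.
Squared: 0.5102; 0.1276.
Sum = 0.637755; P₂ = 0.637755 / 5 = 0.128.

0.128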